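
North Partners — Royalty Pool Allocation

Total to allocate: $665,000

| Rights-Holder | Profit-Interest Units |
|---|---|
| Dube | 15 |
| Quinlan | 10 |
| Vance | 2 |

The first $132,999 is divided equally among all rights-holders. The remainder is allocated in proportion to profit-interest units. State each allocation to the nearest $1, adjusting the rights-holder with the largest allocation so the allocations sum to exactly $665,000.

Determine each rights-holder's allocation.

First tranche $132,999 split equally: $44,333 each.
Remainder $532,001 by profit-interest units (total 27): Dube 295,556.11 → $295,556; Quinlan 197,037.41 → $197,037; Vance 39,407.48 → $39,407.
Rounding difference +$1 on remainder applied to Dube.
Totals: Dube $44,333 + $295,557 = $339,890; Quinlan $44,333 + $197,037 = $241,370; Vance $44,333 + $39,407 = $83,740.

Dube: $339,890 · Quinlan: $241,370 · Vance: $83,740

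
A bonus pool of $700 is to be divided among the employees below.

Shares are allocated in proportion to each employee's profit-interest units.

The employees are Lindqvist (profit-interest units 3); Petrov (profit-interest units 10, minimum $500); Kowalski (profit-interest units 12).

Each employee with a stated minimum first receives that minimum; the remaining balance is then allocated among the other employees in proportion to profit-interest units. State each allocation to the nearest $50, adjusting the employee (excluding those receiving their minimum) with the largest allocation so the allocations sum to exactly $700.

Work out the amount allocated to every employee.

Lindqvist: $50 | Petrov: $500 | Kowalski: $150

Fund the minimums — Petrov $500. Balance $200.
Balance split over remaining profit-interest units 15: Lindqvist 40.00 → $50; Kowalski 160.00 → $150.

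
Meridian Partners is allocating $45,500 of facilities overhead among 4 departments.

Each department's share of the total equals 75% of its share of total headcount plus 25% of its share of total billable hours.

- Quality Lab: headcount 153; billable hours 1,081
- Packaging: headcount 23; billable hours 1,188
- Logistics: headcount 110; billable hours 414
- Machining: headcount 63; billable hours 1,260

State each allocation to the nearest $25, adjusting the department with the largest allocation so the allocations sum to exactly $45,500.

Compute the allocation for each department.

Quality Lab: $18,075; Packaging: $5,675; Logistics: $11,950; Machining: $9,800

Headcount total 349; billable hours total 3,943.
Combined weights (75% headcount + 25% billable hours): Quality Lab 0.3973; Packaging 0.1248; Logistics 0.2626; Machining 0.2153.
Proportional shares: Quality Lab 18,078.78; Packaging 5,676.14; Logistics 11,950.06; Machining 9,795.02.
Rounded to nearest $25: Quality Lab $18,075; Packaging $5,675; Logistics $11,950; Machining $9,800. Sum = $45,500.
Rounded total matches; no reconciliation needed.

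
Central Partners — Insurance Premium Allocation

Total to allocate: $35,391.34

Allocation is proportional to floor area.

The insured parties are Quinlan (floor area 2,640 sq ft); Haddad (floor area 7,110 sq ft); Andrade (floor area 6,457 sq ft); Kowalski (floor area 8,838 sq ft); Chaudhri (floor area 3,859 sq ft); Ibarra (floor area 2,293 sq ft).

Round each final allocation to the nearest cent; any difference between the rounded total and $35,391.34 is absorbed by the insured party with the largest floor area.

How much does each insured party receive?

Sum of floor area: 2,640 + 7,110 + 6,457 + 8,838 + 3,859 + 2,293 = 31,197.
Unrounded shares: Quinlan 2,994.9398; Haddad 8,065.9175; Andrade 7,325.1236; Kowalski 10,026.2417; Chaudhri 4,377.8306; Ibarra 2,601.2867.
After rounding (cent): Quinlan $2,994.94; Haddad $8,065.92; Andrade $7,325.12; Kowalski $10,026.24; Chaudhri $4,377.83; Ibarra $2,601.29. Sum = $35,391.34.
No rounding difference to absorb.

Quinlan: $2,994.94 | Haddad: $8,065.92 | Andrade: $7,325.12 | Kowalski: $10,026.24 | Chaudhri: $4,377.83 | Ibarra: $2,601.29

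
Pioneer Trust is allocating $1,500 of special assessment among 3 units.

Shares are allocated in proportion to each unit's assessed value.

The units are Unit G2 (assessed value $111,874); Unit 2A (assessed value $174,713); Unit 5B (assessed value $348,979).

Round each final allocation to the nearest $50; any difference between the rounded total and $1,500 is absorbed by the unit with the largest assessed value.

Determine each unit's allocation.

Assessed value total: 635,566.
Pro-rata amounts: Unit G2 111,874/635,566 × $1,500 = 264.03; Unit 2A 174,713/635,566 × $1,500 = 412.34; Unit 5B 348,979/635,566 × $1,500 = 823.63.
At nearest $50: Unit G2 $250; Unit 2A $400; Unit 5B $800. Sum = $1,450.
Difference $1,500 − $1,450 = +$50 applied to largest assessed value (Unit 5B): Unit 5B becomes $850.

Unit G2: $250 | Unit 2A: $400 | Unit 5B: $850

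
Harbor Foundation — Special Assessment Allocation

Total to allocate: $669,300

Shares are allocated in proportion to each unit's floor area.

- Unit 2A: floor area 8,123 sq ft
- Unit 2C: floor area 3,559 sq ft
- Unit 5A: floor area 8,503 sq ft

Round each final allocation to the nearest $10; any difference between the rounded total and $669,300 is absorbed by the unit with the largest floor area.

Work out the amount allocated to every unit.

Unit 2A: $269,340 · Unit 2C: $118,010 · Unit 5A: $281,950

Combined floor area = 20,185.
Raw shares: Unit 2A 8,123/20,185 × $669,300 = 269,344.76; Unit 2C 3,559/20,185 × $669,300 = 118,010.34; Unit 5A 8,503/20,185 × $669,300 = 281,944.90.
Rounded to nearest $10: Unit 2A $269,340; Unit 2C $118,010; Unit 5A $281,940. Sum = $669,290.
Difference $669,300 − $669,290 = +$10 applied to largest floor area (Unit 5A): Unit 5A becomes $281,950.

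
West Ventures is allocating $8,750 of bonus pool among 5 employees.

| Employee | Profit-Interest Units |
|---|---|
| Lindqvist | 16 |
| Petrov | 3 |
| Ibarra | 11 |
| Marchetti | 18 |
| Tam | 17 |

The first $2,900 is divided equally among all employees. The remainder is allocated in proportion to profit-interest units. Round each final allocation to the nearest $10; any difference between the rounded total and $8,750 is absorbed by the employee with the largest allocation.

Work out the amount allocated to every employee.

Lindqvist: $2,020; Petrov: $850; Ibarra: $1,570; Marchetti: $2,200; Tam: $2,110

$2,900 shared equally gives $580 per employee.
Remainder $5,850 by profit-interest units (total 65): Lindqvist 1,440.00 → $1,440; Petrov 270.00 → $270; Ibarra 990.00 → $990; Marchetti 1,620.00 → $1,620; Tam 1,530.00 → $1,530.
Totals: Lindqvist $580 + $1,440 = $2,020; Petrov $580 + $270 = $850; Ibarra $580 + $990 = $1,570; Marchetti $580 + $1,620 = $2,200; Tam $580 + $1,530 = $2,110.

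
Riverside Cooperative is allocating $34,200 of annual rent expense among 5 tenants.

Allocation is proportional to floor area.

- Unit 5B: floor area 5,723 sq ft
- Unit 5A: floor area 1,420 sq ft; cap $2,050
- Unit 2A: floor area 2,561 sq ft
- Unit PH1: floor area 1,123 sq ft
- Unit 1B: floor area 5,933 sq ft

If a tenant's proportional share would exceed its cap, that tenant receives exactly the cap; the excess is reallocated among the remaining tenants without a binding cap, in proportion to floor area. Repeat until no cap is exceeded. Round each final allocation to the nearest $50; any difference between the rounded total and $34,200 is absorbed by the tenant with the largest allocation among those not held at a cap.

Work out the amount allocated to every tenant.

Combined floor area = 16,760.
Proportional shares (ignoring caps): Unit 5B 11,678.20; Unit 5A 2,897.61; Unit 2A 5,225.91; Unit PH1 2,291.56; Unit 1B 12,106.72.
Capped: Unit 5A ($2,050); remaining pool $32,150 reallocated over remaining floor area 15,340.
Remaining shares: Unit 5B 11,994.42 → $12,000; Unit 2A 5,367.42 → $5,350; Unit PH1 2,353.61 → $2,350; Unit 1B 12,434.55 → $12,450.

Unit 5B: $12,000 | Unit 5A: $2,050 | Unit 2A: $5,350 | Unit PH1: $2,350 | Unit 1B: $12,450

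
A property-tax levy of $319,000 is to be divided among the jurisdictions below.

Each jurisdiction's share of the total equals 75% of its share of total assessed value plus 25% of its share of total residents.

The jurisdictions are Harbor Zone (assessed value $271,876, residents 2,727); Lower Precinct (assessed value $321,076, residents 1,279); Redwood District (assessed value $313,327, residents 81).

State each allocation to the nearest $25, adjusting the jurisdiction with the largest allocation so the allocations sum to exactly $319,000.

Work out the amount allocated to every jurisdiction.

Totals — assessed value 906,279, residents 4,087.
Combined weights (75% assessed value + 25% residents): Harbor Zone 0.3918; Lower Precinct 0.3439; Redwood District 0.2643.
Raw shares: Harbor Zone 124,985.16; Lower Precinct 109,718.59; Redwood District 84,296.24.
After rounding ($25): Harbor Zone $124,975; Lower Precinct $109,725; Redwood District $84,300. Sum = $319,000.
No rounding difference to absorb.

Harbor Zone: $124,975; Lower Precinct: $109,725; Redwood District: $84,300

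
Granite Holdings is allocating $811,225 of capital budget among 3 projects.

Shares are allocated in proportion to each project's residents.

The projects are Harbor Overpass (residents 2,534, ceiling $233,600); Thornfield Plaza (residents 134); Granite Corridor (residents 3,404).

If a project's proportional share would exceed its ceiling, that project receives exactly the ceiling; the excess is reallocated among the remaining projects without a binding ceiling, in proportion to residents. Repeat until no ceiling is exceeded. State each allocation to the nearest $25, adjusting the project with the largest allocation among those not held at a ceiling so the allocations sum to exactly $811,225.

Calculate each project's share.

Harbor Overpass: $233,600 | Thornfield Plaza: $21,875 | Granite Corridor: $555,750

Total residents = 6,072.
Proportional shares (ignoring caps): Harbor Overpass 338,544.82; Thornfield Plaza 17,902.53; Granite Corridor 454,777.65.
Capped: Harbor Overpass ($233,600); remaining pool $577,625 reallocated over remaining residents 3,538.
Remaining shares: Thornfield Plaza 21,877.26 → $21,875; Granite Corridor 555,747.74 → $555,750.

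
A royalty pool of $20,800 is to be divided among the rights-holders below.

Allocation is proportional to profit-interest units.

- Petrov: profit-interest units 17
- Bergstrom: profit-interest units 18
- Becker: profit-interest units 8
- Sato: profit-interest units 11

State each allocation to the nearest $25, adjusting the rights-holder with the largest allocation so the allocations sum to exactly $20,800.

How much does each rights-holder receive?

Petrov: $6,550 | Bergstrom: $6,950 | Becker: $3,075 | Sato: $4,225

Sum of profit-interest units: 54.
Unrounded shares: Petrov 17/54 × $20,800 = 6,548.15; Bergstrom 18/54 × $20,800 = 6,933.33; Becker 8/54 × $20,800 = 3,081.48; Sato 11/54 × $20,800 = 4,237.04.
After rounding ($25): Petrov $6,550; Bergstrom $6,925; Becker $3,075; Sato $4,225. Sum = $20,775.
Difference $20,800 − $20,775 = +$25 applied to largest allocation (Bergstrom): Bergstrom becomes $6,950.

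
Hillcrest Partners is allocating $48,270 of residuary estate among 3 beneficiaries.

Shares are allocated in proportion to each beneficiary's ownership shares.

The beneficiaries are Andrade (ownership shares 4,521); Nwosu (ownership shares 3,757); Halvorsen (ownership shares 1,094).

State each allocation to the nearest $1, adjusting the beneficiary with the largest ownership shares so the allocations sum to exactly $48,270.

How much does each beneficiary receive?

Andrade: $23,285 · Nwosu: $19,350 · Halvorsen: $5,635

Combined ownership shares = 4,521 + 3,757 + 1,094 = 9,372.
Unrounded shares: Andrade 23,285.18; Nwosu 19,350.23; Halvorsen 5,634.59.
At nearest $1: Andrade $23,285; Nwosu $19,350; Halvorsen $5,635. Sum = $48,270.
Rounded total matches; no reconciliation needed.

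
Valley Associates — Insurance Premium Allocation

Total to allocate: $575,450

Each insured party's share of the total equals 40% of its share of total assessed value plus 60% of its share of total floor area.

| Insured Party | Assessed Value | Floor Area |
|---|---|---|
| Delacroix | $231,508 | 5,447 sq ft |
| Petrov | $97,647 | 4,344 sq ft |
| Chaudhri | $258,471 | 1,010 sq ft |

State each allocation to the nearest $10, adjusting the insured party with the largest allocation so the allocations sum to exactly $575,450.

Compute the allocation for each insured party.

Delacroix: $264,810; Petrov: $177,110; Chaudhri: $133,530

Totals — assessed value 587,626, floor area 10,801.
Composite weights (40% assessed value + 60% floor area): Delacroix 0.4602; Petrov 0.3078; Chaudhri 0.2320.
Unrounded shares: Delacroix 264,805.84; Petrov 177,111.88; Chaudhri 133,532.27.
Rounded to nearest $10: Delacroix $264,810; Petrov $177,110; Chaudhri $133,530. Sum = $575,450.
No rounding difference to absorb.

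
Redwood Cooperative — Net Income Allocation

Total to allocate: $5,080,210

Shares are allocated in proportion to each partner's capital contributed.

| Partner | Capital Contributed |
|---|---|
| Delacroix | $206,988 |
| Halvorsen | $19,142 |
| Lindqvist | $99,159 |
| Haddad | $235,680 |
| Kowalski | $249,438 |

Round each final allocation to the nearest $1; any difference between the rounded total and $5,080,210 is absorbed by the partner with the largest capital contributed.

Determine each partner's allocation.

Delacroix: $1,297,549 | Halvorsen: $119,996 | Lindqvist: $621,599 | Haddad: $1,477,411 | Kowalski: $1,563,655

Capital contributed total: 206,988 + 19,142 + 99,159 + 235,680 + 249,438 = 810,407.
Unrounded shares: Delacroix 1,297,548.65; Halvorsen 119,995.73; Lindqvist 621,599.45; Haddad 1,477,410.60; Kowalski 1,563,655.57.
After rounding ($1): Delacroix $1,297,549; Halvorsen $119,996; Lindqvist $621,599; Haddad $1,477,411; Kowalski $1,563,656. Sum = $5,080,211.
Difference $5,080,210 − $5,080,211 = −$1 applied to largest capital contributed (Kowalski): Kowalski becomes $1,563,655.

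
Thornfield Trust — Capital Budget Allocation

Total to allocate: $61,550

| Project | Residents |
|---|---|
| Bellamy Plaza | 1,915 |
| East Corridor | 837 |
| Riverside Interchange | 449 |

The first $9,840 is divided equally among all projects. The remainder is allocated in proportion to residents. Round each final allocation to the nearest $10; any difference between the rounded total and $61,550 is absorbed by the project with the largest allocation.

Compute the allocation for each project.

Bellamy Plaza: $34,220 | East Corridor: $16,800 | Riverside Interchange: $10,530

$9,840 shared equally gives $3,280 per project.
Remainder $51,710 by residents (total 3,201): Bellamy Plaza 30,935.54 → $30,940; East Corridor 13,521.17 → $13,520; Riverside Interchange 7,253.29 → $7,250.
Totals: Bellamy Plaza $3,280 + $30,940 = $34,220; East Corridor $3,280 + $13,520 = $16,800; Riverside Interchange $3,280 + $7,250 = $10,530.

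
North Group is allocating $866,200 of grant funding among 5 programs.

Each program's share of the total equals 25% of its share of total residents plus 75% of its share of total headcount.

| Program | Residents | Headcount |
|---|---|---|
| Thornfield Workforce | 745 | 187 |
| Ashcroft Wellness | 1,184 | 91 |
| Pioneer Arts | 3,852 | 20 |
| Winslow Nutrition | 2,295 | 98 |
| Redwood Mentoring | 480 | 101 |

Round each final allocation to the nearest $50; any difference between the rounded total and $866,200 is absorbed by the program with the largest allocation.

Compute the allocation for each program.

Totals — residents 8,556, headcount 497.
Combined weights (25% residents + 75% headcount): Thornfield Workforce 0.3040; Ashcroft Wellness 0.1719; Pioneer Arts 0.1427; Winslow Nutrition 0.2149; Redwood Mentoring 0.1664.
Raw shares: Thornfield Workforce 263,291.46; Ashcroft Wellness 148,916.71; Pioneer Arts 123,635.91; Winslow Nutrition 186,185.82; Redwood Mentoring 144,170.10.
After rounding ($50): Thornfield Workforce $263,300; Ashcroft Wellness $148,900; Pioneer Arts $123,650; Winslow Nutrition $186,200; Redwood Mentoring $144,150. Sum = $866,200.
Rounded total matches; no reconciliation needed.

Thornfield Workforce: $263,300 · Ashcroft Wellness: $148,900 · Pioneer Arts: $123,650 · Winslow Nutrition: $186,200 · Redwood Mentoring: $144,150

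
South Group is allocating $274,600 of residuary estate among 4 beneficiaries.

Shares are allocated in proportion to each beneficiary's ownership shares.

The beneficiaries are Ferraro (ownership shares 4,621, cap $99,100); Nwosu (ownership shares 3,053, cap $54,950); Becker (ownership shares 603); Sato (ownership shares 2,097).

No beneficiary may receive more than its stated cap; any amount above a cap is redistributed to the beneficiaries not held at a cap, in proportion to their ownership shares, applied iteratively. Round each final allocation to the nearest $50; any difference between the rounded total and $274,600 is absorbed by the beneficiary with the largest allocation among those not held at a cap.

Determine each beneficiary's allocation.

Sum of ownership shares: 10,374.
Unconstrained shares: Ferraro 122,317.97; Nwosu 80,812.97; Becker 15,961.42; Sato 55,507.63.
Capped: Ferraro ($99,100), Nwosu ($54,950); remaining pool $120,550 reallocated over remaining ownership shares 2,700.
Remaining shares: Becker 26,922.83 → $26,900; Sato 93,627.17 → $93,650.

Ferraro: $99,100 · Nwosu: $54,950 · Becker: $26,900 · Sato: $93,650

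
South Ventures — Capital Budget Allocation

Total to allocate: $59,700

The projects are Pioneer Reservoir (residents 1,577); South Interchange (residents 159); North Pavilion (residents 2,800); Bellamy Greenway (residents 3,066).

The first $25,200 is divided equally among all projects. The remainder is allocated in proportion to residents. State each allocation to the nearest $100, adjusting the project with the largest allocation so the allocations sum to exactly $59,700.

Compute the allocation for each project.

Pioneer Reservoir: $13,500; South Interchange: $7,000; North Pavilion: $19,000; Bellamy Greenway: $20,200

First tranche $25,200 split equally: $6,300 each.
Remainder $34,500 by residents (total 7,602): Pioneer Reservoir 7,156.87 → $7,200; South Interchange 721.59 → $700; North Pavilion 12,707.18 → $12,700; Bellamy Greenway 13,914.36 → $13,900.
Totals: Pioneer Reservoir $6,300 + $7,200 = $13,500; South Interchange $6,300 + $700 = $7,000; North Pavilion $6,300 + $12,700 = $19,000; Bellamy Greenway $6,300 + $13,900 = $20,200.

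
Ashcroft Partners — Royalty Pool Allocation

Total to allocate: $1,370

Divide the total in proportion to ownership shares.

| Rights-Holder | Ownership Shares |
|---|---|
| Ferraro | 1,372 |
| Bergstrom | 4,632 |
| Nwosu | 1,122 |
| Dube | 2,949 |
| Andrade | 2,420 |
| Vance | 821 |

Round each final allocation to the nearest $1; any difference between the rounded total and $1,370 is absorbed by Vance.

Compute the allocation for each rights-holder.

Ferraro: $141 · Bergstrom: $477 · Nwosu: $115 · Dube: $303 · Andrade: $249 · Vance: $85

Sum of ownership shares: 13,316.
Unrounded shares: Ferraro 1,372/13,316 × $1,370 = 141.16; Bergstrom 4,632/13,316 × $1,370 = 476.56; Nwosu 1,122/13,316 × $1,370 = 115.44; Dube 2,949/13,316 × $1,370 = 303.40; Andrade 2,420/13,316 × $1,370 = 248.98; Vance 821/13,316 × $1,370 = 84.47.
After rounding ($1): Ferraro $141; Bergstrom $477; Nwosu $115; Dube $303; Andrade $249; Vance $84. Sum = $1,369.
Difference $1,370 − $1,369 = +$1 applied to Vance: Vance becomes $85.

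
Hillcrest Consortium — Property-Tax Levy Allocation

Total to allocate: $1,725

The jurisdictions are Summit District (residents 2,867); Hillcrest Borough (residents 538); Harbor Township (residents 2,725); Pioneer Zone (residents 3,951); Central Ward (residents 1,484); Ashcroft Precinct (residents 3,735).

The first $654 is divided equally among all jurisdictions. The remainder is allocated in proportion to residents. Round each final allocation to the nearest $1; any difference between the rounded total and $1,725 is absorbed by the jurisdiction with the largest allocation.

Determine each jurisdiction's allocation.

$654 shared equally gives $109 per jurisdiction.
Remainder $1,071 by residents (total 15,300): Summit District 200.69 → $201; Hillcrest Borough 37.66 → $38; Harbor Township 190.75 → $191; Pioneer Zone 276.57 → $277; Central Ward 103.88 → $104; Ashcroft Precinct 261.45 → $261.
Rounding difference −$1 on remainder applied to Pioneer Zone.
Totals: Summit District $109 + $201 = $310; Hillcrest Borough $109 + $38 = $147; Harbor Township $109 + $191 = $300; Pioneer Zone $109 + $276 = $385; Central Ward $109 + $104 = $213; Ashcroft Precinct $109 + $261 = $370.

Summit District: $310 · Hillcrest Borough: $147 · Harbor Township: $300 · Pioneer Zone: $385 · Central Ward: $213 · Ashcroft Precinct: $370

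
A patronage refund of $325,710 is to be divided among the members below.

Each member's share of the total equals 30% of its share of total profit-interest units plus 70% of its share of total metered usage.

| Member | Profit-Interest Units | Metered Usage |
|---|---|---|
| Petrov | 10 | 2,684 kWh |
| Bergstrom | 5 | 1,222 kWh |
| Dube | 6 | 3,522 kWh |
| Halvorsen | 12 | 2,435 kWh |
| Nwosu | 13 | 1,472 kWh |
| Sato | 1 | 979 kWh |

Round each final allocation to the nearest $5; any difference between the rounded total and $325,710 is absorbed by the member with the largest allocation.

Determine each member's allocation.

Petrov: $70,485; Bergstrom: $33,020; Dube: $77,685; Halvorsen: $70,035; Nwosu: $54,280; Sato: $20,205

Totals — profit-interest units 47, metered usage 12,314.
Blended shares (30% profit-interest units + 70% metered usage): Petrov 0.2164; Bergstrom 0.1014; Dube 0.2385; Halvorsen 0.2150; Nwosu 0.1667; Sato 0.0620.
Proportional shares: Petrov 70,484.98; Bergstrom 33,020.66; Dube 77,684.77; Halvorsen 70,032.68; Nwosu 54,281.47; Sato 20,205.45.
At nearest $5: Petrov $70,485; Bergstrom $33,020; Dube $77,685; Halvorsen $70,035; Nwosu $54,280; Sato $20,205. Sum = $325,710.
No rounding difference to absorb.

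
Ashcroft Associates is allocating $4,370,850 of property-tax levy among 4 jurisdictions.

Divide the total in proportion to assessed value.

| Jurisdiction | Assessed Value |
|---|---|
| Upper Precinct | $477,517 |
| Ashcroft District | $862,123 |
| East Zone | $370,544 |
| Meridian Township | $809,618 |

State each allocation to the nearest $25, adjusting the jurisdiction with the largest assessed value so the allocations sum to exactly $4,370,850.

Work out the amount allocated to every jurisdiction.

Assessed value total: 2,519,802.
Unrounded shares: Upper Precinct 477,517/2,519,802 × $4,370,850 = 828,301.26; Ashcroft District 862,123/2,519,802 × $4,370,850 = 1,495,439.05; East Zone 370,544/2,519,802 × $4,370,850 = 642,745.84; Meridian Township 809,618/2,519,802 × $4,370,850 = 1,404,363.85.
After rounding ($25): Upper Precinct $828,300; Ashcroft District $1,495,450; East Zone $642,750; Meridian Township $1,404,375. Sum = $4,370,875.
Difference $4,370,850 − $4,370,875 = −$25 applied to largest assessed value (Ashcroft District): Ashcroft District becomes $1,495,425.

Upper Precinct: $828,300 | Ashcroft District: $1,495,425 | East Zone: $642,750 | Meridian Township: $1,404,375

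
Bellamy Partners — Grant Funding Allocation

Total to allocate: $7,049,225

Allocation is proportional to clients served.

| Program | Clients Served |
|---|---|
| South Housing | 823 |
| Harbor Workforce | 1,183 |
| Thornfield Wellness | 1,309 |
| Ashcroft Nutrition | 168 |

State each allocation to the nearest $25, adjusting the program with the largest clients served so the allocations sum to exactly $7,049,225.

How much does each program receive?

Sum of clients served: 823 + 1,183 + 1,309 + 168 = 3,483.
Pro-rata amounts: South Housing 1,665,665.28; Harbor Workforce 2,394,267.35; Thornfield Wellness 2,649,278.07; Ashcroft Nutrition 340,014.30.
At nearest $25: South Housing $1,665,675; Harbor Workforce $2,394,275; Thornfield Wellness $2,649,275; Ashcroft Nutrition $340,025. Sum = $7,049,250.
Difference $7,049,225 − $7,049,250 = −$25 applied to largest clients served (Thornfield Wellness): Thornfield Wellness becomes $2,649,250.

South Housing: $1,665,675 | Harbor Workforce: $2,394,275 | Thornfield Wellness: $2,649,250 | Ashcroft Nutrition: $340,025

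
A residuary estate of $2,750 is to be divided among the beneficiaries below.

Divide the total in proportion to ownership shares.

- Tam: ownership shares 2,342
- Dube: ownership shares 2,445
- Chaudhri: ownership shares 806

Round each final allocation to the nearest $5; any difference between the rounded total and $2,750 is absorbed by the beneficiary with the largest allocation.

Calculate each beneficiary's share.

Sum of ownership shares: 5,593.
Pro-rata amounts: Tam 2,342/5,593 × $2,750 = 1,151.53; Dube 2,445/5,593 × $2,750 = 1,202.17; Chaudhri 806/5,593 × $2,750 = 396.30.
At nearest $5: Tam $1,150; Dube $1,200; Chaudhri $395. Sum = $2,745.
Difference $2,750 − $2,745 = +$5 applied to largest allocation (Dube): Dube becomes $1,205.

Tam: $1,150 | Dube: $1,205 | Chaudhri: $395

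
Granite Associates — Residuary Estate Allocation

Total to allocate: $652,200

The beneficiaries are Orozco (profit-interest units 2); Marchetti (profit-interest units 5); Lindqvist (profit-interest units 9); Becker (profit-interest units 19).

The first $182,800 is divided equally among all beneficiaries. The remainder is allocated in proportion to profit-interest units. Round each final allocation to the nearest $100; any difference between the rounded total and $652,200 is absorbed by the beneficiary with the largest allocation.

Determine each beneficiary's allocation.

$182,800 shared equally gives $45,700 per beneficiary.
Remainder $469,400 by profit-interest units (total 35): Orozco 26,822.86 → $26,800; Marchetti 67,057.14 → $67,100; Lindqvist 120,702.86 → $120,700; Becker 254,817.14 → $254,800.
Totals: Orozco $45,700 + $26,800 = $72,500; Marchetti $45,700 + $67,100 = $112,800; Lindqvist $45,700 + $120,700 = $166,400; Becker $45,700 + $254,800 = $300,500.

Orozco: $72,500; Marchetti: $112,800; Lindqvist: $166,400; Becker: $300,500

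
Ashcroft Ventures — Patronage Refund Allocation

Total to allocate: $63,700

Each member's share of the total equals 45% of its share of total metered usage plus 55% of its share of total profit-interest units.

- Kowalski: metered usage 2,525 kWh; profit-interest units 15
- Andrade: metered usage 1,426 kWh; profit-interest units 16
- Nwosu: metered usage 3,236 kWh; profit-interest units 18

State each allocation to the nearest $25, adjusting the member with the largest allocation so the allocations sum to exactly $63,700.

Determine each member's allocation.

Metered usage total 7,187; profit-interest units total 49.
Combined weights (45% metered usage + 55% profit-interest units): Kowalski 0.3265; Andrade 0.2689; Nwosu 0.4047.
Raw shares: Kowalski 20,795.84; Andrade 17,127.53; Nwosu 25,776.63.
At nearest $25: Kowalski $20,800; Andrade $17,125; Nwosu $25,775. Sum = $63,700.
No rounding difference to absorb.

Kowalski: $20,800 · Andrade: $17,125 · Nwosu: $25,775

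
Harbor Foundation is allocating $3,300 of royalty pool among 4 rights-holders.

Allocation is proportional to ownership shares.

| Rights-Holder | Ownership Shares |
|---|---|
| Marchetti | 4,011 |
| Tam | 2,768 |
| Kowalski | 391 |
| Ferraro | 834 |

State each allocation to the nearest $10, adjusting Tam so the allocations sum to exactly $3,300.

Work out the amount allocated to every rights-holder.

Sum of ownership shares: 8,004.
Pro-rata amounts: Marchetti 4,011/8,004 × $3,300 = 1,653.71; Tam 2,768/8,004 × $3,300 = 1,141.23; Kowalski 391/8,004 × $3,300 = 161.21; Ferraro 834/8,004 × $3,300 = 343.85.
After rounding ($10): Marchetti $1,650; Tam $1,140; Kowalski $160; Ferraro $340. Sum = $3,290.
Difference $3,300 − $3,290 = +$10 applied to Tam: Tam becomes $1,150.

Marchetti: $1,650 | Tam: $1,150 | Kowalski: $160 | Ferraro: $340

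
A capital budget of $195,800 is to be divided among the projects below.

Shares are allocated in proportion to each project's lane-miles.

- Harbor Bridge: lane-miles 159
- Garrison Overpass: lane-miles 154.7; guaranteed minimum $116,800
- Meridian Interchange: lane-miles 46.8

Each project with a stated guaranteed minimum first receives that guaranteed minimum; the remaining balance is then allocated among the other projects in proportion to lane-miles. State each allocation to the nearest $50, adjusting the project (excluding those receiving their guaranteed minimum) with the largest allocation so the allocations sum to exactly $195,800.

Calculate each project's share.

Guaranteed amounts: Garrison Overpass $116,800. Balance $79,000.
Balance split over remaining lane-miles 205.8: Harbor Bridge 61,034.99 → $61,050; Meridian Interchange 17,965.01 → $17,950.

Harbor Bridge: $61,050 · Garrison Overpass: $116,800 · Meridian Interchange: $17,950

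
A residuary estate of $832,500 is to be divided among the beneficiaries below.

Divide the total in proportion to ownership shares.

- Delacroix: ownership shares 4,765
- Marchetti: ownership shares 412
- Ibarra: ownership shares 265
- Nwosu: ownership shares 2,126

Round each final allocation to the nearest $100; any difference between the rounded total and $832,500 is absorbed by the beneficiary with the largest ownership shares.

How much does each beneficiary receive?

Delacroix: $524,100 | Marchetti: $45,300 | Ibarra: $29,200 | Nwosu: $233,900

Combined ownership shares = 7,568.
Unrounded shares: Delacroix 4,765/7,568 × $832,500 = 524,162.59; Marchetti 412/7,568 × $832,500 = 45,321.09; Ibarra 265/7,568 × $832,500 = 29,150.70; Nwosu 2,126/7,568 × $832,500 = 233,865.62.
Rounded to nearest $100: Delacroix $524,200; Marchetti $45,300; Ibarra $29,200; Nwosu $233,900. Sum = $832,600.
Difference $832,500 − $832,600 = −$100 applied to largest ownership shares (Delacroix): Delacroix becomes $524,100.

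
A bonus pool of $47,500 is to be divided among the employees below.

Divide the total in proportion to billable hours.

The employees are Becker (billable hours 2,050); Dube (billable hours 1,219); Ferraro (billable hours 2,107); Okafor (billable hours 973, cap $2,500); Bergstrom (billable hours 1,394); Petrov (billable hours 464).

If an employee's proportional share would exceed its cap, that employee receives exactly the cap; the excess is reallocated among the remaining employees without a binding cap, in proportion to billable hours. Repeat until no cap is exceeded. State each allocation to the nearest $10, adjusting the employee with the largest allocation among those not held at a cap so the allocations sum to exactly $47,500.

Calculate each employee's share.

Becker: $12,750 | Dube: $7,580 | Ferraro: $13,110 | Okafor: $2,500 | Bergstrom: $8,670 | Petrov: $2,890

Sum of billable hours: 8,207.
Unconstrained shares: Becker 11,864.87; Dube 7,055.26; Ferraro 12,194.77; Okafor 5,631.47; Bergstrom 8,068.11; Petrov 2,685.51.
Held at cap: Okafor ($2,500); residual $45,000 reallocated over remaining billable hours 7,234.
Redistributed shares: Becker 12,752.28 → $12,750; Dube 7,582.94 → $7,580; Ferraro 13,106.86 → $13,110; Bergstrom 8,671.55 → $8,670; Petrov 2,886.37 → $2,890.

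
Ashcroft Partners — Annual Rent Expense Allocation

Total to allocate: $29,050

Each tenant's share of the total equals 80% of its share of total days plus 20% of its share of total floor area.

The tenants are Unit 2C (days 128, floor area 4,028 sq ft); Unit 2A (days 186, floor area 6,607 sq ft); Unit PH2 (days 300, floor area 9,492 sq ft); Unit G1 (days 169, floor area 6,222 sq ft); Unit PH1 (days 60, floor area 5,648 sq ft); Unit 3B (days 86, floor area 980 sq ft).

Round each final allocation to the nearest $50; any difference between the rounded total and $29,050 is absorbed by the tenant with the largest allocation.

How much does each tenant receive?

Unit 2C: $3,900 · Unit 2A: $5,800 · Unit PH2: $9,250 · Unit G1: $5,300 · Unit PH1: $2,500 · Unit 3B: $2,300

Totals — days 929, floor area 32,977.
Composite weights (80% days + 20% floor area): Unit 2C 0.1347; Unit 2A 0.2002; Unit PH2 0.3159; Unit G1 0.1833; Unit PH1 0.0859; Unit 3B 0.0800.
Raw shares: Unit 2C 3,911.73; Unit 2A 5,817.05; Unit PH2 9,177.18; Unit G1 5,323.94; Unit PH1 2,496.05; Unit 3B 2,324.05.
At nearest $50: Unit 2C $3,900; Unit 2A $5,800; Unit PH2 $9,200; Unit G1 $5,300; Unit PH1 $2,500; Unit 3B $2,300. Sum = $29,000.
Difference $29,050 − $29,000 = +$50 applied to largest allocation (Unit PH2): Unit PH2 becomes $9,250.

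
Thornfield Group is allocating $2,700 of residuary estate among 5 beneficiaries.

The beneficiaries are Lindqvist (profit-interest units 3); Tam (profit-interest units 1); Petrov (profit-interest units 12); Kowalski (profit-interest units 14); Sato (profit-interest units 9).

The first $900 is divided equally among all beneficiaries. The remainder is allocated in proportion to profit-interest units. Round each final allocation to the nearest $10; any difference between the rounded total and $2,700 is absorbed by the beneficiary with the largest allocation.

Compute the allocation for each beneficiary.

First tranche $900 split equally: $180 each.
Remainder $1,800 by profit-interest units (total 39): Lindqvist 138.46 → $140; Tam 46.15 → $50; Petrov 553.85 → $550; Kowalski 646.15 → $650; Sato 415.38 → $420.
Rounding difference −$10 on remainder applied to Kowalski.
Totals: Lindqvist $180 + $140 = $320; Tam $180 + $50 = $230; Petrov $180 + $550 = $730; Kowalski $180 + $640 = $820; Sato $180 + $420 = $600.

Lindqvist: $320 · Tam: $230 · Petrov: $730 · Kowalski: $820 · Sato: $600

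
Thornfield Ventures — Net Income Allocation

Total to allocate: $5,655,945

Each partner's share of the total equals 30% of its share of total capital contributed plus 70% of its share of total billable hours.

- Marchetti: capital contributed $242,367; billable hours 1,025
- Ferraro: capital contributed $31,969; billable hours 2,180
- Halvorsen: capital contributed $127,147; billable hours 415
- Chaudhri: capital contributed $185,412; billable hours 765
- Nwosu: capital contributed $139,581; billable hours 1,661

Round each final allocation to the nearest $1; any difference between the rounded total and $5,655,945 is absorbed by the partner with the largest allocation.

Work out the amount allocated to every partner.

Marchetti: $1,237,292 · Ferraro: $1,502,219 · Halvorsen: $568,728 · Chaudhri: $934,007 · Nwosu: $1,413,699

Capital contributed total 726,476; billable hours total 6,046.
Composite weights (30% capital contributed + 70% billable hours): Marchetti 0.2188; Ferraro 0.2656; Halvorsen 0.1006; Chaudhri 0.1651; Nwosu 0.2499.
Pro-rata amounts: Marchetti 1,237,291.90; Ferraro 1,502,218.74; Halvorsen 568,727.63; Chaudhri 934,007.40; Nwosu 1,413,699.34.
After rounding ($1): Marchetti $1,237,292; Ferraro $1,502,219; Halvorsen $568,728; Chaudhri $934,007; Nwosu $1,413,699. Sum = $5,655,945.
No rounding difference to absorb.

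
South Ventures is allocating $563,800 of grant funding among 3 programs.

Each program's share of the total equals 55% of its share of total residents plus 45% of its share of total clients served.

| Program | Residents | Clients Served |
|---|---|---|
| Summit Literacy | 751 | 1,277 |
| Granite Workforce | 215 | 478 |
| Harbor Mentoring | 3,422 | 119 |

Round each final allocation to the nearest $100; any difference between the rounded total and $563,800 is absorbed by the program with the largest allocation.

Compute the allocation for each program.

Summit Literacy: $226,000; Granite Workforce: $79,900; Harbor Mentoring: $257,900

Totals — residents 4,388, clients served 1,874.
Composite weights (55% residents + 45% clients served): Summit Literacy 0.4008; Granite Workforce 0.1417; Harbor Mentoring 0.4575.
Pro-rata amounts: Summit Literacy 225,957.10; Granite Workforce 79,907.21; Harbor Mentoring 257,935.69.
Rounded to nearest $100: Summit Literacy $226,000; Granite Workforce $79,900; Harbor Mentoring $257,900. Sum = $563,800.
Sum already equals the total — no adjustment.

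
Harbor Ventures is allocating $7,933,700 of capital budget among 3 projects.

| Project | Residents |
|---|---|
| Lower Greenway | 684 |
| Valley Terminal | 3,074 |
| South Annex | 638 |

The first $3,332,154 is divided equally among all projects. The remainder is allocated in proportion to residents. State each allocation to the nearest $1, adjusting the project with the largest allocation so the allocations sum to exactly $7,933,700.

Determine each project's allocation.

$3,332,154 shared equally gives $1,110,718 per project.
Remainder $4,601,546 by residents (total 4,396): Lower Greenway 715,982.13 → $715,982; Valley Terminal 3,217,732.58 → $3,217,733; South Annex 667,831.29 → $667,831.
Totals: Lower Greenway $1,110,718 + $715,982 = $1,826,700; Valley Terminal $1,110,718 + $3,217,733 = $4,328,451; South Annex $1,110,718 + $667,831 = $1,778,549.

Lower Greenway: $1,826,700 | Valley Terminal: $4,328,451 | South Annex: $1,778,549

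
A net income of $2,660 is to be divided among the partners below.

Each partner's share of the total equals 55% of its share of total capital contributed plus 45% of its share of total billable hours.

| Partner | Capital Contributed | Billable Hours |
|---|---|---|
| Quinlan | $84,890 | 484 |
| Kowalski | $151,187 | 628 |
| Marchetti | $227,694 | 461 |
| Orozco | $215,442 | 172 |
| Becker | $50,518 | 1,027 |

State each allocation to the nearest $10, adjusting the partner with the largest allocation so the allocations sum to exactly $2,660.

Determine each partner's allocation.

Totals — capital contributed 729,731, billable hours 2,772.
Composite weights (55% capital contributed + 45% billable hours): Quinlan 0.1426; Kowalski 0.2159; Marchetti 0.2465; Orozco 0.1903; Becker 0.2048.
Raw shares: Quinlan 379.19; Kowalski 574.29; Marchetti 655.56; Orozco 506.20; Becker 544.76.
At nearest $10: Quinlan $380; Kowalski $570; Marchetti $660; Orozco $510; Becker $540. Sum = $2,660.
Rounded total matches; no reconciliation needed.

Quinlan: $380 · Kowalski: $570 · Marchetti: $660 · Orozco: $510 · Becker: $540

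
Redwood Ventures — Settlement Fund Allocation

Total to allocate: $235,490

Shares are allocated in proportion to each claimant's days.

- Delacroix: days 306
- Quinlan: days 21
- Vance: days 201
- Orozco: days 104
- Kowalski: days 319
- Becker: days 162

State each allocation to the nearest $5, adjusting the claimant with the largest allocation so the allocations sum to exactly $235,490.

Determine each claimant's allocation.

Total days = 1,113.
Proportional shares: Delacroix 306/1,113 × $235,490 = 64,743.88; Quinlan 21/1,113 × $235,490 = 4,443.21; Vance 201/1,113 × $235,490 = 42,527.84; Orozco 104/1,113 × $235,490 = 22,004.46; Kowalski 319/1,113 × $235,490 = 67,494.44; Becker 162/1,113 × $235,490 = 34,276.17.
At nearest $5: Delacroix $64,745; Quinlan $4,445; Vance $42,530; Orozco $22,005; Kowalski $67,495; Becker $34,275. Sum = $235,495.
Difference $235,490 − $235,495 = −$5 applied to largest allocation (Kowalski): Kowalski becomes $67,490.

Delacroix: $64,745 | Quinlan: $4,445 | Vance: $42,530 | Orozco: $22,005 | Kowalski: $67,490 | Becker: $34,275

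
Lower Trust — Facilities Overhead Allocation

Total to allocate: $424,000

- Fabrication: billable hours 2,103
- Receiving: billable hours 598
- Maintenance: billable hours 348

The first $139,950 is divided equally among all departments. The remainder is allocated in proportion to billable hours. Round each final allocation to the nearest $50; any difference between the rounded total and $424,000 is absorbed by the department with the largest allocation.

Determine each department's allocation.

$139,950 shared equally gives $46,650 per department.
Remainder $284,050 by billable hours (total 3,049): Fabrication 195,919.04 → $195,900; Receiving 55,710.69 → $55,700; Maintenance 32,420.27 → $32,400.
Rounding difference +$50 on remainder applied to Fabrication.
Totals: Fabrication $46,650 + $195,950 = $242,600; Receiving $46,650 + $55,700 = $102,350; Maintenance $46,650 + $32,400 = $79,050.

Fabrication: $242,600; Receiving: $102,350; Maintenance: $79,050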